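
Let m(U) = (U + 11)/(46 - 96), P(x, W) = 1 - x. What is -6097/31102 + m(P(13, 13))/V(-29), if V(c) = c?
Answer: -2217938/11274475 ≈ -0.19672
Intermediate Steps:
m(U) = -11/50 - U/50 (m(U) = (11 + U)/(-50) = (11 + U)*(-1/50) = -11/50 - U/50)
-6097/31102 + m(P(13, 13))/V(-29) = -6097/31102 + (-11/50 - (1 - 1*13)/50)/(-29) = -6097*1/31102 + (-11/50 - (1 - 13)/50)*(-1/29) = -6097/31102 + (-11/50 - 1/50*(-12))*(-1/29) = -6097/31102 + (-11/50 + 6/25)*(-1/29) = -6097/31102 + (1/50)*(-1/29) = -6097/31102 - 1/1450 = -2217938/11274475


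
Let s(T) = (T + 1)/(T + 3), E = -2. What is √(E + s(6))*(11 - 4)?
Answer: 7*I*√11/3 ≈ 7.7388*I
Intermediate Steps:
s(T) = (1 + T)/(3 + T)
√(E + s(6))*(11 - 4) = √(-2 + (1 + 6)/(3 + 6))*(11 - 4) = √(-2 + 7/9)*7 = √(-11/9)*7 = (I*√11/3)*7 = 7*I*√11/3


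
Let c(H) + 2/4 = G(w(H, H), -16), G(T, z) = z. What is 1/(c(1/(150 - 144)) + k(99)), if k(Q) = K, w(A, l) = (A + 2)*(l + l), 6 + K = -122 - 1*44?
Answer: -2/377 ≈ -0.0053050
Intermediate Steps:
K = -172 (K = -6 + (-122 - 1*44) = -6 + (-122 - 44) = -6 - 166 = -172)
w(A, l) = 2*l*(2 + A) (w(A, l) = (2 + A)*(2*l) = 2*l*(2 + A))
k(Q) = -172
c(H) = -33/2 (c(H) = -½ - 16 = -33/2)
1/(c(1/(150 - 144)) + k(99)) = 1/(-33/2 - 172) = 1/(-377/2) = -2/377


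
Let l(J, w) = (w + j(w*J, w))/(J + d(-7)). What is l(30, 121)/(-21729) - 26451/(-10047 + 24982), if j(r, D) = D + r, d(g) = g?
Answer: -13277165237/7464020145 ≈ -1.7788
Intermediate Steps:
l(J, w) = (2*w + J*w)/(-7 + J) (l(J, w) = (w + (w + w*J))/(J - 7) = (w + (w + J*w))/(-7 + J) = (2*w + J*w)/(-7 + J))
l(30, 121)/(-21729) - 26451/(-10047 + 24982) = (121*(2 + 30)/(-7 + 30))/(-21729) - 26451/(-10047 + 24982) = (121*32/23)*(-1/21729) - 26451/14935 = (121*(1/23)*32)*(-1/21729) - 26451*1/14935 = (3872/23)*(-1/21729) - 26451/14935 = -3872/499767 - 26451/14935 = -13277165237/7464020145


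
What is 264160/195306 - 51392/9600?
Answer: -19534453/4882650 ≈ -4.0008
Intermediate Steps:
264160/195306 - 51392/9600 = 264160*(1/195306) - 51392*1/9600 = 132080/97653 - 803/150 = -19534453/4882650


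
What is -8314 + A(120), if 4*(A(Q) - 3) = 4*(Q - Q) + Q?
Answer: -8281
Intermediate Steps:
A(Q) = 3 + Q/4 (A(Q) = 3 + (4*(Q - Q) + Q)/4 = 3 + (4*0 + Q)/4 = 3 + (0 + Q)/4 = 3 + Q/4)
-8314 + A(120) = -8314 + (3 + (¼)*120) = -8314 + (3 + 30) = -8314 + 33 = -8281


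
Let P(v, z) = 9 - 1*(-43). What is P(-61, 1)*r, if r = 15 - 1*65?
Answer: -2600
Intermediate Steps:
P(v, z) = 52 (P(v, z) = 9 + 43 = 52)
r = -50 (r = 15 - 65 = -50)
P(-61, 1)*r = 52*(-50) = -2600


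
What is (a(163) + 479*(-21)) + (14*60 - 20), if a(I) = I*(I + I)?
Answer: 43899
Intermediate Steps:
a(I) = 2*I² (a(I) = I*(2*I) = 2*I²)
(a(163) + 479*(-21)) + (14*60 - 20) = (2*163² + 479*(-21)) + (14*60 - 20) = (2*26569 - 10059) + (840 - 20) = (53138 - 10059) + 820 = 43079 + 820 = 43899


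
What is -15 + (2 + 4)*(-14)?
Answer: -99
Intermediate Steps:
-15 + (2 + 4)*(-14) = -15 + 6*(-14) = -15 - 84 = -99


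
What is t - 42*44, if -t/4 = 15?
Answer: -1908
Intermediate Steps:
t = -60 (t = -4*15 = -60)
t - 42*44 = -60 - 42*44 = -60 - 1848 = -1908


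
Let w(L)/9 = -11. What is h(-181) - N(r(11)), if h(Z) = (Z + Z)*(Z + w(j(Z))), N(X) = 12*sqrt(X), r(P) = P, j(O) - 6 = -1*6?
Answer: 101360 - 12*sqrt(11) ≈ 1.0132e+5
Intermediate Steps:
j(O) = 0 (j(O) = 6 - 1*6 = 6 - 6 = 0)
w(L) = -99 (w(L) = 9*(-11) = -99)
h(Z) = 2*Z*(-99 + Z) (h(Z) = (Z + Z)*(Z - 99) = (2*Z)*(-99 + Z) = 2*Z*(-99 + Z))
h(-181) - N(r(11)) = 2*(-181)*(-99 - 181) - 12*sqrt(11) = 2*(-181)*(-280) - 12*sqrt(11) = 101360 - 12*sqrt(11)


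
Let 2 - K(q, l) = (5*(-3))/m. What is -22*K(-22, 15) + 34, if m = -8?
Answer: 125/4 ≈ 31.250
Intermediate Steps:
K(q, l) = 1/8 (K(q, l) = 2 - 5*(-3)/(-8) = 2 - (-15)*(-1)/8 = 2 - 1*15/8 = 2 - 15/8 = 1/8)
-22*K(-22, 15) + 34 = -22*1/8 + 34 = -11/4 + 34 = 125/4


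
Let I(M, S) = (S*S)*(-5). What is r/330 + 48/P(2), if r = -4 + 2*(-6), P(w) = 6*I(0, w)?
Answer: -74/165 ≈ -0.44848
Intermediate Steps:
I(M, S) = -5*S² (I(M, S) = S²*(-5) = -5*S²)
P(w) = -30*w² (P(w) = 6*(-5*w²) = -30*w²)
r = -16 (r = -4 - 12 = -16)
r/330 + 48/P(2) = -16/330 + 48/((-30*2²)) = -16*1/330 + 48/((-30*4)) = -8/165 + 48/(-120) = -8/165 + 48*(-1/120) = -8/165 - ⅖ = -74/165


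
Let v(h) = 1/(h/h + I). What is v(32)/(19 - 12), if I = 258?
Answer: 1/1813 ≈ 0.00055157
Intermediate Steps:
v(h) = 1/259 (v(h) = 1/(h/h + 258) = 1/(1 + 258) = 1/259)
v(32)/(19 - 12) = (1/259)/(19 - 12) = (1/259)/7 = (⅐)*(1/259) = 1/1813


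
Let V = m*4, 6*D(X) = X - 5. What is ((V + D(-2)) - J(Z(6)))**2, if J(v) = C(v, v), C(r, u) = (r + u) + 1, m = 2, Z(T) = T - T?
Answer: 1225/36 ≈ 34.028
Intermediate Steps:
Z(T) = 0
D(X) = -5/6 + X/6 (D(X) = (X - 5)/6 = (-5 + X)/6 = -5/6 + X/6)
C(r, u) = 1 + r + u
V = 8 (V = 2*4 = 8)
J(v) = 1 + 2*v (J(v) = 1 + v + v = 1 + 2*v)
((V + D(-2)) - J(Z(6)))**2 = ((8 + (-5/6 + (1/6)*(-2))) - (1 + 2*0))**2 = ((8 + (-5/6 - 1/3)) - (1 + 0))**2 = ((8 - 7/6) - 1*1)**2 = (41/6 - 1)**2 = (35/6)**2 = 1225/36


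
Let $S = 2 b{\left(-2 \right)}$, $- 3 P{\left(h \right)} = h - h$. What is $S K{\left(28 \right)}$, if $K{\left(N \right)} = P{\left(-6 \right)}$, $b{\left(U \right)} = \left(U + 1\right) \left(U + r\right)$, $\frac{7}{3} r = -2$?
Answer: $0$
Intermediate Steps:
$r = - \frac{6}{7}$ ($r = \frac{3}{7} \left(-2\right) = - \frac{6}{7} \approx -0.85714$)
$b{\left(U \right)} = \left(1 + U\right) \left(- \frac{6}{7} + U\right)$ ($b{\left(U \right)} = \left(U + 1\right) \left(U - \frac{6}{7}\right) = \left(1 + U\right) \left(- \frac{6}{7} + U\right)$)
$P{\left(h \right)} = 0$ ($P{\left(h \right)} = - \frac{h - h}{3} = \left(- \frac{1}{3}\right) 0 = 0$)
$S = \frac{40}{7}$ ($S = 2 \left(- \frac{6}{7} + \left(-2\right)^{2} + \frac{1}{7} \left(-2\right)\right) = 2 \left(- \frac{6}{7} + 4 - \frac{2}{7}\right) = 2 \cdot \frac{20}{7} = \frac{40}{7} \approx 5.7143$)
$K{\left(N \right)} = 0$
$S K{\left(28 \right)} = \frac{40}{7} \cdot 0 = 0$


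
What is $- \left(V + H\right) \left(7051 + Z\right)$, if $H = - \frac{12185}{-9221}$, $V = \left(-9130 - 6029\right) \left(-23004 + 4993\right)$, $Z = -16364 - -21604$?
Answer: $- \frac{30943798329621774}{9221} \approx -3.3558 \cdot 10^{12}$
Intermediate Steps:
$Z = 5240$ ($Z = -16364 + 21604 = 5240$)
$V = 273028749$ ($V = \left(-15159\right) \left(-18011\right) = 273028749$)
$H = \frac{12185}{9221}$ ($H = \left(-12185\right) \left(- \frac{1}{9221}\right) = \frac{12185}{9221} \approx 1.3214$)
$- \left(V + H\right) \left(7051 + Z\right) = - \left(273028749 + \frac{12185}{9221}\right) \left(7051 + 5240\right) = - \frac{2517598106714 \cdot 12291}{9221} = \left(-1\right) \frac{30943798329621774}{9221} = - \frac{30943798329621774}{9221}$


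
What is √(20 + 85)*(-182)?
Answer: -182*√105 ≈ -1864.9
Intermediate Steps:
√(20 + 85)*(-182) = √105*(-182) = -182*√105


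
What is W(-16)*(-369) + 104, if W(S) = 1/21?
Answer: 605/7 ≈ 86.429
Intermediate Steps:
W(S) = 1/21
W(-16)*(-369) + 104 = (1/21)*(-369) + 104 = -123/7 + 104 = 605/7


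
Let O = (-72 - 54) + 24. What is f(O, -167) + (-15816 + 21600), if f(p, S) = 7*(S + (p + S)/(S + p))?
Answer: 4622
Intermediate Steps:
O = -102 (O = -126 + 24 = -102)
f(p, S) = 7 + 7*S (f(p, S) = 7*(S + (S + p)/(S + p)) = 7*(S + 1) = 7*(1 + S) = 7 + 7*S)
f(O, -167) + (-15816 + 21600) = (7 + 7*(-167)) + (-15816 + 21600) = (7 - 1169) + 5784 = -1162 + 5784 = 4622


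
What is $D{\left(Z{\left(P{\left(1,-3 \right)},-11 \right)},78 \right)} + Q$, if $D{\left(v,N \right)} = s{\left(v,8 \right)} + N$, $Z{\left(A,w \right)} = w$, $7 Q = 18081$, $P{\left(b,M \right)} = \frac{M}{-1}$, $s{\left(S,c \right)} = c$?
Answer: $2669$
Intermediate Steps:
$P{\left(b,M \right)} = - M$ ($P{\left(b,M \right)} = M \left(-1\right) = - M$)
$Q = 2583$ ($Q = \frac{1}{7} \cdot 18081 = 2583$)
$D{\left(v,N \right)} = 8 + N$
$D{\left(Z{\left(P{\left(1,-3 \right)},-11 \right)},78 \right)} + Q = \left(8 + 78\right) + 2583 = 86 + 2583 = 2669$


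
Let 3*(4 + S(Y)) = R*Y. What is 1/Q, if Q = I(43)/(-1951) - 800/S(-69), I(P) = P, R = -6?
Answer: -130717/783281 ≈ -0.16688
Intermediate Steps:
S(Y) = -4 - 2*Y (S(Y) = -4 + (-6*Y)/3 = -4 - 2*Y)
Q = -783281/130717 (Q = 43/(-1951) - 800/(-4 - 2*(-69)) = 43*(-1/1951) - 800/(-4 + 138) = -43/1951 - 800/134 = -43/1951 - 800*1/134 = -43/1951 - 400/67 = -783281/130717 ≈ -5.9922)
1/Q = 1/(-783281/130717) = -130717/783281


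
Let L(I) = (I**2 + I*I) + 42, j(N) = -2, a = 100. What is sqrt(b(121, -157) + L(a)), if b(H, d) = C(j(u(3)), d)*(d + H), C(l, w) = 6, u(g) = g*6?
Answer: sqrt(19826) ≈ 140.80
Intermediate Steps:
u(g) = 6*g
L(I) = 42 + 2*I**2 (L(I) = (I**2 + I**2) + 42 = 2*I**2 + 42 = 42 + 2*I**2)
b(H, d) = 6*H + 6*d (b(H, d) = 6*(d + H) = 6*(H + d) = 6*H + 6*d)
sqrt(b(121, -157) + L(a)) = sqrt((6*121 + 6*(-157)) + (42 + 2*100**2)) = sqrt((726 - 942) + (42 + 2*10000)) = sqrt(-216 + (42 + 20000)) = sqrt(-216 + 20042) = sqrt(19826)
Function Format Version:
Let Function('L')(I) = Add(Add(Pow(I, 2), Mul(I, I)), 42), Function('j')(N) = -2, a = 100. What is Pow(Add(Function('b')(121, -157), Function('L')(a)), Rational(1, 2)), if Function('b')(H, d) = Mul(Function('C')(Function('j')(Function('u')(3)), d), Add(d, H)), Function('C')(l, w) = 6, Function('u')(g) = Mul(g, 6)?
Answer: Pow(19826, Rational(1, 2)) ≈ 140.80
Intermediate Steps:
Function('u')(g) = Mul(6, g)
Function('L')(I) = Add(42, Mul(2, Pow(I, 2))) (Function('L')(I) = Add(Add(Pow(I, 2), Pow(I, 2)), 42) = Add(Mul(2, Pow(I, 2)), 42) = Add(42, Mul(2, Pow(I, 2))))
Function('b')(H, d) = Add(Mul(6, H), Mul(6, d)) (Function('b')(H, d) = Mul(6, Add(d, H)) = Mul(6, Add(H, d)) = Add(Mul(6, H), Mul(6, d)))
Pow(Add(Function('b')(121, -157), Function('L')(a)), Rational(1, 2)) = Pow(Add(Add(Mul(6, 121), Mul(6, -157)), Add(42, Mul(2, Pow(100, 2)))), Rational(1, 2)) = Pow(Add(Add(726, -942), Add(42, Mul(2, 10000))), Rational(1, 2)) = Pow(Add(-216, Add(42, 20000)), Rational(1, 2)) = Pow(Add(-216, 20042), Rational(1, 2)) = Pow(19826, Rational(1, 2))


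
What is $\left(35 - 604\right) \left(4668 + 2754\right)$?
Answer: $-4223118$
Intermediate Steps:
$\left(35 - 604\right) \left(4668 + 2754\right) = \left(35 - 604\right) 7422 = \left(-569\right) 7422 = -4223118$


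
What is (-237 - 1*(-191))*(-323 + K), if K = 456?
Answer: -6118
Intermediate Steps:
(-237 - 1*(-191))*(-323 + K) = (-237 - 1*(-191))*(-323 + 456) = (-237 + 191)*133 = -46*133 = -6118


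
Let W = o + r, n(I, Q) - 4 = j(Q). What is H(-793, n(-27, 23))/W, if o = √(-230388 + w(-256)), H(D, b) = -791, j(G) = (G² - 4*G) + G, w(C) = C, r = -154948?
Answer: 30640967/6002278337 + 18193*I*√109/12004556674 ≈ 0.0051049 + 1.5822e-5*I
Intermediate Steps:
j(G) = G² - 3*G
n(I, Q) = 4 + Q*(-3 + Q)
o = 46*I*√109 (o = √(-230388 - 256) = √(-230644) = 46*I*√109 ≈ 480.25*I)
W = -154948 + 46*I*√109 (W = 46*I*√109 - 154948 = -154948 + 46*I*√109 ≈ -1.5495e+5 + 480.25*I)
H(-793, n(-27, 23))/W = -791/(-154948 + 46*I*√109)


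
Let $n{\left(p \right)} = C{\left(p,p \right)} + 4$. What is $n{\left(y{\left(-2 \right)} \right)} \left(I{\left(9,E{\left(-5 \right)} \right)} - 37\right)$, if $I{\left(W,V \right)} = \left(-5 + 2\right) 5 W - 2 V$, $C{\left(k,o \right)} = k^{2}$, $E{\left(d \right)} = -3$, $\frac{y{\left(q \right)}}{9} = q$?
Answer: $-54448$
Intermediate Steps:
$y{\left(q \right)} = 9 q$
$I{\left(W,V \right)} = - 15 W - 2 V$ ($I{\left(W,V \right)} = \left(-3\right) 5 W - 2 V = - 15 W - 2 V$)
$n{\left(p \right)} = 4 + p^{2}$ ($n{\left(p \right)} = p^{2} + 4 = 4 + p^{2}$)
$n{\left(y{\left(-2 \right)} \right)} \left(I{\left(9,E{\left(-5 \right)} \right)} - 37\right) = \left(4 + \left(9 \left(-2\right)\right)^{2}\right) \left(\left(\left(-15\right) 9 - -6\right) - 37\right) = \left(4 + \left(-18\right)^{2}\right) \left(\left(-135 + 6\right) - 37\right) = \left(4 + 324\right) \left(-129 - 37\right) = 328 \left(-166\right) = -54448$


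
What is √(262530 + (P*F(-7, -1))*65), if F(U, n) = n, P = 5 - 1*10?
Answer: √262855 ≈ 512.69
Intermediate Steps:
P = -5 (P = 5 - 10 = -5)
√(262530 + (P*F(-7, -1))*65) = √(262530 - 5*(-1)*65) = √(262530 + 5*65) = √(262530 + 325) = √262855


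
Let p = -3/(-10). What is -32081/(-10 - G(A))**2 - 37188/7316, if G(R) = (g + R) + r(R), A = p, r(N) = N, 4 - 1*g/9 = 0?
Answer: -1971628558/99294581 ≈ -19.856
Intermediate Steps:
g = 36 (g = 36 - 9*0 = 36 + 0 = 36)
p = 3/10 (p = -3*(-1/10) = 3/10 ≈ 0.30000)
A = 3/10 ≈ 0.30000
G(R) = 36 + 2*R (G(R) = (36 + R) + R = 36 + 2*R)
-32081/(-10 - G(A))**2 - 37188/7316 = -32081/(-10 - (36 + 2*(3/10)))**2 - 37188/7316 = -32081/(-10 - (36 + 3/5))**2 - 37188*1/7316 = -32081/(-10 - 1*183/5)**2 - 9297/1829 = -32081/(-10 - 183/5)**2 - 9297/1829 = -32081/((-233/5)**2) - 9297/1829 = -32081/54289/25 - 9297/1829 = -32081*25/54289 - 9297/1829 = -802025/54289 - 9297/1829 = -1971628558/99294581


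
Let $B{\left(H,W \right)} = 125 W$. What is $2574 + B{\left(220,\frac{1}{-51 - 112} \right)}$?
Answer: $\frac{419437}{163} \approx 2573.2$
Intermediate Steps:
$2574 + B{\left(220,\frac{1}{-51 - 112} \right)} = 2574 + \frac{125}{-51 - 112} = 2574 + \frac{125}{-163} = 2574 + 125 \left(- \frac{1}{163}\right) = 2574 - \frac{125}{163} = \frac{419437}{163}$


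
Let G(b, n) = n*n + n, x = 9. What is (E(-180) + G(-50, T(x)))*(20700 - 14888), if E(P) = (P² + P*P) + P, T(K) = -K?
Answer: 375989904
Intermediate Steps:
G(b, n) = n + n² (G(b, n) = n² + n = n + n²)
E(P) = P + 2*P² (E(P) = (P² + P²) + P = 2*P² + P = P + 2*P²)
(E(-180) + G(-50, T(x)))*(20700 - 14888) = (-180*(1 + 2*(-180)) + (-1*9)*(1 - 1*9))*(20700 - 14888) = (-180*(1 - 360) - 9*(1 - 9))*5812 = (-180*(-359) - 9*(-8))*5812 = (64620 + 72)*5812 = 64692*5812 = 375989904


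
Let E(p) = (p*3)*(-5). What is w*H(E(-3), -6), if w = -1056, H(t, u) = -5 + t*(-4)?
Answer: 195360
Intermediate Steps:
E(p) = -15*p (E(p) = (3*p)*(-5) = -15*p)
H(t, u) = -5 - 4*t
w*H(E(-3), -6) = -1056*(-5 - (-60)*(-3)) = -1056*(-5 - 4*45) = -1056*(-5 - 180) = -1056*(-185) = 195360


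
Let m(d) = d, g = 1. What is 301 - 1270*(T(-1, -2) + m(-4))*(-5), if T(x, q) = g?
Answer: -18749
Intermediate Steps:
T(x, q) = 1
301 - 1270*(T(-1, -2) + m(-4))*(-5) = 301 - 1270*(1 - 4)*(-5) = 301 - (-3810)*(-5) = 301 - 1270*15 = 301 - 19050 = -18749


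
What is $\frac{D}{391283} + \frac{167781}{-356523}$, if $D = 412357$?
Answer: $\frac{27121633896}{46500463003} \approx 0.58325$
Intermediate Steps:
$\frac{D}{391283} + \frac{167781}{-356523} = \frac{412357}{391283} + \frac{167781}{-356523} = 412357 \cdot \frac{1}{391283} + 167781 \left(- \frac{1}{356523}\right) = \frac{412357}{391283} - \frac{55927}{118841} = \frac{27121633896}{46500463003}$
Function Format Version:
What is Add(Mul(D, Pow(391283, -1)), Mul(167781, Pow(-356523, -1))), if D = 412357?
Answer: Rational(27121633896, 46500463003) ≈ 0.58325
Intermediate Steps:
Add(Mul(D, Pow(391283, -1)), Mul(167781, Pow(-356523, -1))) = Add(Mul(412357, Pow(391283, -1)), Mul(167781, Pow(-356523, -1))) = Add(Mul(412357, Rational(1, 391283)), Mul(167781, Rational(-1, 356523))) = Add(Rational(412357, 391283), Rational(-55927, 118841)) = Rational(27121633896, 46500463003)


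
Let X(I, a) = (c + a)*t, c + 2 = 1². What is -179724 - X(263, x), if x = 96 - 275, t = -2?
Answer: -180084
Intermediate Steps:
c = -1 (c = -2 + 1² = -2 + 1 = -1)
x = -179
X(I, a) = 2 - 2*a (X(I, a) = (-1 + a)*(-2) = 2 - 2*a)
-179724 - X(263, x) = -179724 - (2 - 2*(-179)) = -179724 - (2 + 358) = -179724 - 1*360 = -179724 - 360 = -180084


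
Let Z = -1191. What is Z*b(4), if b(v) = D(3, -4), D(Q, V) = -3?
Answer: 3573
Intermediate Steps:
b(v) = -3
Z*b(4) = -1191*(-3) = 3573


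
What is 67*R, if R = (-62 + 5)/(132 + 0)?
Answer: -1273/44 ≈ -28.932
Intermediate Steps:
R = -19/44 (R = -57/132 = -57*1/132 = -19/44 ≈ -0.43182)
67*R = 67*(-19/44) = -1273/44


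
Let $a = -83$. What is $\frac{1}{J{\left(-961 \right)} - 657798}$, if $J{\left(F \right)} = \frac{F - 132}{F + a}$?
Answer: $- \frac{1044}{686740019} \approx -1.5202 \cdot 10^{-6}$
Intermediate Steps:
$J{\left(F \right)} = \frac{-132 + F}{-83 + F}$ ($J{\left(F \right)} = \frac{F - 132}{F - 83} = \frac{-132 + F}{-83 + F}$)
$\frac{1}{J{\left(-961 \right)} - 657798} = \frac{1}{\frac{-132 - 961}{-83 - 961} - 657798} = \frac{1}{\frac{1}{-1044} \left(-1093\right) - 657798} = \frac{1}{\left(- \frac{1}{1044}\right) \left(-1093\right) - 657798} = \frac{1}{\frac{1093}{1044} - 657798} = \frac{1}{- \frac{686740019}{1044}} = - \frac{1044}{686740019}$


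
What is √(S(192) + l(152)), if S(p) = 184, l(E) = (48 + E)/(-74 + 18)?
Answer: √8841/7 ≈ 13.432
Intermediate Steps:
l(E) = -6/7 - E/56 (l(E) = (48 + E)/(-56) = (48 + E)*(-1/56) = -6/7 - E/56)
√(S(192) + l(152)) = √(184 + (-6/7 - 1/56*152)) = √(184 + (-6/7 - 19/7)) = √(184 - 25/7) = √(1263/7) = √8841/7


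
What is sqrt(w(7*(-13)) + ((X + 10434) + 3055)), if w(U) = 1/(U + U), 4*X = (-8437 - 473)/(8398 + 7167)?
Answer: sqrt(8946035677670)/25753 ≈ 116.14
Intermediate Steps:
X = -81/566 (X = ((-8437 - 473)/(8398 + 7167))/4 = (-8910/15565)/4 = (-8910*1/15565)/4 = (1/4)*(-162/283) = -81/566 ≈ -0.14311)
w(U) = 1/(2*U)
sqrt(w(7*(-13)) + ((X + 10434) + 3055)) = sqrt(1/(2*((7*(-13)))) + ((-81/566 + 10434) + 3055)) = sqrt((1/2)/(-91) + (5905563/566 + 3055)) = sqrt((1/2)*(-1/91) + 7634693/566) = sqrt(-1/182 + 7634693/566) = sqrt(347378390/25753) = sqrt(8946035677670)/25753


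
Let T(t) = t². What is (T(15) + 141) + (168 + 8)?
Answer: 542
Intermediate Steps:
(T(15) + 141) + (168 + 8) = (15² + 141) + (168 + 8) = (225 + 141) + 176 = 366 + 176 = 542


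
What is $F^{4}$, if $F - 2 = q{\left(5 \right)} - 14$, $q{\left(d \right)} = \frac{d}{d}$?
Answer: $14641$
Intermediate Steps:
$q{\left(d \right)} = 1$
$F = -11$ ($F = 2 + \left(1 - 14\right) = 2 - 13 = -11$)
$F^{4} = \left(-11\right)^{4} = 14641$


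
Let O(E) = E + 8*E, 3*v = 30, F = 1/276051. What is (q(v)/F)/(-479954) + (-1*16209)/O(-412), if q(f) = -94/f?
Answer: 4833718667/494352620 ≈ 9.7779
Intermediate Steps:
F = 1/276051 ≈ 3.6225e-6
v = 10 (v = (1/3)*30 = 10)
O(E) = 9*E
(q(v)/F)/(-479954) + (-1*16209)/O(-412) = ((-94/10)/(1/276051))/(-479954) + (-1*16209)/((9*(-412))) = (-94*1/10*276051)*(-1/479954) - 16209/(-3708) = -47/5*276051*(-1/479954) - 16209*(-1/3708) = -12974397/5*(-1/479954) + 1801/412 = 12974397/2399770 + 1801/412 = 4833718667/494352620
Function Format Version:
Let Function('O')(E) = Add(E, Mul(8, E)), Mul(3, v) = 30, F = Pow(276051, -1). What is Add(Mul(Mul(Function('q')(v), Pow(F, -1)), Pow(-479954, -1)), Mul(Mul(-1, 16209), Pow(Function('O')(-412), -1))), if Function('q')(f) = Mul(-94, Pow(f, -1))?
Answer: Rational(4833718667, 494352620) ≈ 9.7779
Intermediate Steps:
F = Rational(1, 276051) ≈ 3.6225e-6
v = 10 (v = Mul(Rational(1, 3), 30) = 10)
Function('O')(E) = Mul(9, E)
Add(Mul(Mul(Function('q')(v), Pow(F, -1)), Pow(-479954, -1)), Mul(Mul(-1, 16209), Pow(Function('O')(-412), -1))) = Add(Mul(Mul(Mul(-94, Pow(10, -1)), Pow(Rational(1, 276051), -1)), Pow(-479954, -1)), Mul(Mul(-1, 16209), Pow(Mul(9, -412), -1))) = Add(Mul(Mul(Mul(-94, Rational(1, 10)), 276051), Rational(-1, 479954)), Mul(-16209, Pow(-3708, -1))) = Add(Mul(Mul(Rational(-47, 5), 276051), Rational(-1, 479954)), Mul(-16209, Rational(-1, 3708))) = Add(Mul(Rational(-12974397, 5), Rational(-1, 479954)), Rational(1801, 412)) = Add(Rational(12974397, 2399770), Rational(1801, 412)) = Rational(4833718667, 494352620)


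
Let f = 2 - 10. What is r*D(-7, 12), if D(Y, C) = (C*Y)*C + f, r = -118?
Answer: 119888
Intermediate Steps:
f = -8
D(Y, C) = -8 + Y*C² (D(Y, C) = (C*Y)*C - 8 = Y*C² - 8 = -8 + Y*C²)
r*D(-7, 12) = -118*(-8 - 7*12²) = -118*(-8 - 7*144) = -118*(-8 - 1008) = -118*(-1016) = 119888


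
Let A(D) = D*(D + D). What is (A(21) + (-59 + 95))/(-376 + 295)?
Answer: -34/3 ≈ -11.333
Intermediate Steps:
A(D) = 2*D² (A(D) = D*(2*D) = 2*D²)
(A(21) + (-59 + 95))/(-376 + 295) = (2*21² + (-59 + 95))/(-376 + 295) = (2*441 + 36)/(-81) = -(882 + 36)/81 = -1/81*918 = -34/3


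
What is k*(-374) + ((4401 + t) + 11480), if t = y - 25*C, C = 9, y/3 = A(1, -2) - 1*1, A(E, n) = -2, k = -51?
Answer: 34721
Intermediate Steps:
y = -9 (y = 3*(-2 - 1*1) = 3*(-2 - 1) = 3*(-3) = -9)
t = -234 (t = -9 - 25*9 = -9 - 225 = -234)
k*(-374) + ((4401 + t) + 11480) = -51*(-374) + ((4401 - 234) + 11480) = 19074 + (4167 + 11480) = 19074 + 15647 = 34721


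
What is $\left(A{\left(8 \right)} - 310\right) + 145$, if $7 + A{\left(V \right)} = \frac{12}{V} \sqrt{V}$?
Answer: $-172 + 3 \sqrt{2} \approx -167.76$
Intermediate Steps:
$A{\left(V \right)} = -7 + \frac{12}{\sqrt{V}}$ ($A{\left(V \right)} = -7 + \frac{12}{V} \sqrt{V} = -7 + \frac{12}{\sqrt{V}}$)
$\left(A{\left(8 \right)} - 310\right) + 145 = \left(\left(-7 + \frac{12}{2 \sqrt{2}}\right) - 310\right) + 145 = \left(\left(-7 + 12 \frac{\sqrt{2}}{4}\right) - 310\right) + 145 = \left(\left(-7 + 3 \sqrt{2}\right) - 310\right) + 145 = \left(-317 + 3 \sqrt{2}\right) + 145 = -172 + 3 \sqrt{2}$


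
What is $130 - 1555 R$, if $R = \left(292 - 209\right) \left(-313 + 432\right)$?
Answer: $-15358605$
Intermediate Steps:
$R = 9877$ ($R = 83 \cdot 119 = 9877$)
$130 - 1555 R = 130 - 15358735 = -15358605$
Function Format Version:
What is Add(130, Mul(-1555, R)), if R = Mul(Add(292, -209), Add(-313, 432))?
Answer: -15358605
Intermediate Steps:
R = 9877 (R = Mul(83, 119) = 9877)
Add(130, Mul(-1555, R)) = Add(130, Mul(-1555, 9877)) = Add(130, -15358735) = -15358605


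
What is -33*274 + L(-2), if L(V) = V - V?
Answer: -9042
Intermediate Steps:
L(V) = 0
-33*274 + L(-2) = -33*274 + 0 = -9042 + 0 = -9042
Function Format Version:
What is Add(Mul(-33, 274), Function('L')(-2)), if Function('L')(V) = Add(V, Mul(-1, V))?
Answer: -9042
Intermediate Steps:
Function('L')(V) = 0
Add(Mul(-33, 274), Function('L')(-2)) = Add(Mul(-33, 274), 0) = Add(-9042, 0) = -9042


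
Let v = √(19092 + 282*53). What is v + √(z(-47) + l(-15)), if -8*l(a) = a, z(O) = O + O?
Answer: 3*√3782 + I*√1474/4 ≈ 184.49 + 9.5982*I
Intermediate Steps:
z(O) = 2*O
l(a) = -a/8
v = 3*√3782 (v = √(19092 + 14946) = √34038 = 3*√3782 ≈ 184.49)
v + √(z(-47) + l(-15)) = 3*√3782 + √(2*(-47) - ⅛*(-15)) = 3*√3782 + √(-94 + 15/8) = 3*√3782 + √(-737/8) = 3*√3782 + I*√1474/4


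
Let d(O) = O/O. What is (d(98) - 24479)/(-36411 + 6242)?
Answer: 24478/30169 ≈ 0.81136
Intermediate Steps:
d(O) = 1
(d(98) - 24479)/(-36411 + 6242) = (1 - 24479)/(-36411 + 6242) = -24478/(-30169) = -24478*(-1/30169) = 24478/30169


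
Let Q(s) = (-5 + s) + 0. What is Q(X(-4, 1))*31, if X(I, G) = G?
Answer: -124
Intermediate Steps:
Q(s) = -5 + s
Q(X(-4, 1))*31 = (-5 + 1)*31 = -4*31 = -124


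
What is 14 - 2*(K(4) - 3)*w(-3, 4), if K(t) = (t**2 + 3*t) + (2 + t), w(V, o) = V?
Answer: 200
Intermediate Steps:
K(t) = 2 + t**2 + 4*t
14 - 2*(K(4) - 3)*w(-3, 4) = 14 - 2*((2 + 4**2 + 4*4) - 3)*(-3) = 14 - 2*((2 + 16 + 16) - 3)*(-3) = 14 - 2*(34 - 3)*(-3) = 14 - 62*(-3) = 14 - 2*(-93) = 14 + 186 = 200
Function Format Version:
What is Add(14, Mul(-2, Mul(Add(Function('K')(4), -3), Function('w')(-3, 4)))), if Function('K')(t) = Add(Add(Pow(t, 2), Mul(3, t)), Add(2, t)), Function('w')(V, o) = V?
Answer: 200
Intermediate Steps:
Function('K')(t) = Add(2, Pow(t, 2), Mul(4, t))
Add(14, Mul(-2, Mul(Add(Function('K')(4), -3), Function('w')(-3, 4)))) = Add(14, Mul(-2, Mul(Add(Add(2, Pow(4, 2), Mul(4, 4)), -3), -3))) = Add(14, Mul(-2, Mul(Add(Add(2, 16, 16), -3), -3))) = Add(14, Mul(-2, Mul(Add(34, -3), -3))) = Add(14, Mul(-2, Mul(31, -3))) = Add(14, Mul(-2, -93)) = Add(14, 186) = 200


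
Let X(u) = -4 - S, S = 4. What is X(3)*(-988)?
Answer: 7904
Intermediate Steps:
X(u) = -8 (X(u) = -4 - 1*4 = -4 - 4 = -8)
X(3)*(-988) = -8*(-988) = 7904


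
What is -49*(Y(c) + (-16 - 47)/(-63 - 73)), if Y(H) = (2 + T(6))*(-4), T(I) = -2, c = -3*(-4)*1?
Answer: -3087/136 ≈ -22.699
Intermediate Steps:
c = 12 (c = 12*1 = 12)
Y(H) = 0 (Y(H) = (2 - 2)*(-4) = 0*(-4) = 0)
-49*(Y(c) + (-16 - 47)/(-63 - 73)) = -49*(0 + (-16 - 47)/(-63 - 73)) = -49*(0 - 63/(-136)) = -49*(0 - 63*(-1/136)) = -49*(0 + 63/136) = -49*63/136 = -3087/136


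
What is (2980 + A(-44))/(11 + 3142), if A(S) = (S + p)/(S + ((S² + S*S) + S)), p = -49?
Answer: 11276227/11930952 ≈ 0.94512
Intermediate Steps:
A(S) = (-49 + S)/(2*S + 2*S²) (A(S) = (S - 49)/(S + ((S² + S*S) + S)) = (-49 + S)/(S + ((S² + S²) + S)) = (-49 + S)/(S + (2*S² + S)) = (-49 + S)/(S + (S + 2*S²)) = (-49 + S)/(2*S + 2*S²))
(2980 + A(-44))/(11 + 3142) = (2980 + (½)*(-49 - 44)/(-44*(1 - 44)))/(11 + 3142) = (2980 + (½)*(-1/44)*(-93)/(-43))/3153 = (2980 + (½)*(-1/44)*(-1/43)*(-93))*(1/3153) = (2980 - 93/3784)*(1/3153) = (11276227/3784)*(1/3153) = 11276227/11930952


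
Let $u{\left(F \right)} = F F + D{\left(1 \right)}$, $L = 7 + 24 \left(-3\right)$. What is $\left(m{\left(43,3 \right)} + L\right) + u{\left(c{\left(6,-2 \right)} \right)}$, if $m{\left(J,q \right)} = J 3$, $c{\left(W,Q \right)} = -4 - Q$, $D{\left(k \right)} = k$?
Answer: $69$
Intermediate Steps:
$m{\left(J,q \right)} = 3 J$
$L = -65$ ($L = 7 - 72 = -65$)
$u{\left(F \right)} = 1 + F^{2}$ ($u{\left(F \right)} = F F + 1 = F^{2} + 1 = 1 + F^{2}$)
$\left(m{\left(43,3 \right)} + L\right) + u{\left(c{\left(6,-2 \right)} \right)} = \left(3 \cdot 43 - 65\right) + \left(1 + \left(-4 - -2\right)^{2}\right) = \left(129 - 65\right) + \left(1 + \left(-4 + 2\right)^{2}\right) = 64 + \left(1 + \left(-2\right)^{2}\right) = 64 + \left(1 + 4\right) = 64 + 5 = 69$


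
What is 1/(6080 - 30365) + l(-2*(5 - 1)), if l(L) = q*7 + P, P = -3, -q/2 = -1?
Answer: 267134/24285 ≈ 11.000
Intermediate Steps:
q = 2 (q = -2*(-1) = 2)
l(L) = 11 (l(L) = 2*7 - 3 = 14 - 3 = 11)
1/(6080 - 30365) + l(-2*(5 - 1)) = 1/(6080 - 30365) + 11 = 1/(-24285) + 11 = -1/24285 + 11 = 267134/24285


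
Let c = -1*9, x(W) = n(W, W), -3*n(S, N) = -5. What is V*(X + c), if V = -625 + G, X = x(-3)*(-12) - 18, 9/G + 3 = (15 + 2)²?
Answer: 8400827/286 ≈ 29374.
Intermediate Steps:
n(S, N) = 5/3 (n(S, N) = -⅓*(-5) = 5/3)
x(W) = 5/3
G = 9/286 (G = 9/(-3 + (15 + 2)²) = 9/(-3 + 17²) = 9/(-3 + 289) = 9/286 ≈ 0.031469)
c = -9
X = -38 (X = (5/3)*(-12) - 18 = -20 - 18 = -38)
V = -178741/286 (V = -625 + 9/286 = -178741/286 ≈ -624.97)
V*(X + c) = -178741*(-38 - 9)/286 = -178741/286*(-47) = 8400827/286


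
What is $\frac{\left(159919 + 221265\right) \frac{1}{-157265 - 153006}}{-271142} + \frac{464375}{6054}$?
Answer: $\frac{19533354939820843}{254653940932014} \approx 76.705$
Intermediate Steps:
$\frac{\left(159919 + 221265\right) \frac{1}{-157265 - 153006}}{-271142} + \frac{464375}{6054} = \frac{381184}{-157265 - 153006} \left(- \frac{1}{271142}\right) + 464375 \cdot \frac{1}{6054} = \frac{381184}{-157265 - 153006} \left(- \frac{1}{271142}\right) + \frac{464375}{6054} = \frac{381184}{-310271} \left(- \frac{1}{271142}\right) + \frac{464375}{6054} = 381184 \left(- \frac{1}{310271}\right) \left(- \frac{1}{271142}\right) + \frac{464375}{6054} = \left(- \frac{381184}{310271}\right) \left(- \frac{1}{271142}\right) + \frac{464375}{6054} = \frac{190592}{42063749741} + \frac{464375}{6054} = \frac{19533354939820843}{254653940932014}$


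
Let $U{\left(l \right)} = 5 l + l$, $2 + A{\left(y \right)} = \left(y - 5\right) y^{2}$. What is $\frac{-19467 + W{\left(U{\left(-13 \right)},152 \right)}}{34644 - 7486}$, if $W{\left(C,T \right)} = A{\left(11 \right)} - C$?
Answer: $- \frac{18665}{27158} \approx -0.68727$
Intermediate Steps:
$A{\left(y \right)} = -2 + y^{2} \left(-5 + y\right)$ ($A{\left(y \right)} = -2 + \left(y - 5\right) y^{2} = -2 + \left(-5 + y\right) y^{2} = -2 + y^{2} \left(-5 + y\right)$)
$U{\left(l \right)} = 6 l$
$W{\left(C,T \right)} = 724 - C$ ($W{\left(C,T \right)} = \left(-2 + 11^{3} - 5 \cdot 11^{2}\right) - C = \left(-2 + 1331 - 605\right) - C = 724 - C$)
$\frac{-19467 + W{\left(U{\left(-13 \right)},152 \right)}}{34644 - 7486} = \frac{-19467 + \left(724 - 6 \left(-13\right)\right)}{34644 - 7486} = \frac{-19467 + \left(724 - -78\right)}{27158} = \left(-19467 + \left(724 + 78\right)\right) \frac{1}{27158} = \left(-19467 + 802\right) \frac{1}{27158} = \left(-18665\right) \frac{1}{27158} = - \frac{18665}{27158}$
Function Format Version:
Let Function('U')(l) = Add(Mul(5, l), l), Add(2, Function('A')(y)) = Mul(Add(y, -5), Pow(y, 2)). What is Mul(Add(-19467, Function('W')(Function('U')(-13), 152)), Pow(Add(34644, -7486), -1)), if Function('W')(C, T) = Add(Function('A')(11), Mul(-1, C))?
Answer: Rational(-18665, 27158) ≈ -0.68727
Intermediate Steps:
Function('A')(y) = Add(-2, Mul(Pow(y, 2), Add(-5, y))) (Function('A')(y) = Add(-2, Mul(Add(y, -5), Pow(y, 2))) = Add(-2, Mul(Add(-5, y), Pow(y, 2))) = Add(-2, Mul(Pow(y, 2), Add(-5, y))))
Function('U')(l) = Mul(6, l)
Function('W')(C, T) = Add(724, Mul(-1, C)) (Function('W')(C, T) = Add(Add(-2, Pow(11, 3), Mul(-5, Pow(11, 2))), Mul(-1, C)) = Add(Add(-2, 1331, Mul(-5, 121)), Mul(-1, C)) = Add(Add(-2, 1331, -605), Mul(-1, C)) = Add(724, Mul(-1, C)))
Mul(Add(-19467, Function('W')(Function('U')(-13), 152)), Pow(Add(34644, -7486), -1)) = Mul(Add(-19467, Add(724, Mul(-1, Mul(6, -13)))), Pow(Add(34644, -7486), -1)) = Mul(Add(-19467, Add(724, Mul(-1, -78))), Pow(27158, -1)) = Mul(Add(-19467, Add(724, 78)), Rational(1, 27158)) = Mul(Add(-19467, 802), Rational(1, 27158)) = Mul(-18665, Rational(1, 27158)) = Rational(-18665, 27158)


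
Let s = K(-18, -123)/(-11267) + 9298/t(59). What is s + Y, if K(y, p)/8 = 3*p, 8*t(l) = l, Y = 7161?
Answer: 5598554929/664753 ≈ 8422.0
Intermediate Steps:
t(l) = l/8
K(y, p) = 24*p (K(y, p) = 8*(3*p) = 24*p)
s = 838258696/664753 (s = (24*(-123))/(-11267) + 9298/(((⅛)*59)) = -2952*(-1/11267) + 9298/(59/8) = 2952/11267 + 9298*(8/59) = 2952/11267 + 74384/59 = 838258696/664753 ≈ 1261.0)
s + Y = 838258696/664753 + 7161 = 5598554929/664753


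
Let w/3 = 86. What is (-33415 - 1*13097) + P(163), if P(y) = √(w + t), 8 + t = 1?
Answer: -46512 + √251 ≈ -46496.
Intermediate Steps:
w = 258 (w = 3*86 = 258)
t = -7 (t = -8 + 1 = -7)
P(y) = √251 (P(y) = √(258 - 7) = √251)
(-33415 - 1*13097) + P(163) = (-33415 - 1*13097) + √251 = (-33415 - 13097) + √251 = -46512 + √251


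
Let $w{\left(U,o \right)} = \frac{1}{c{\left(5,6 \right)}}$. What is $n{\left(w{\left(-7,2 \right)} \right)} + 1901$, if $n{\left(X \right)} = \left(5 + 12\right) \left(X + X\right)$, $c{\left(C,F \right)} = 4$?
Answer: $\frac{3819}{2} \approx 1909.5$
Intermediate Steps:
$w{\left(U,o \right)} = \frac{1}{4}$
$n{\left(X \right)} = 34 X$ ($n{\left(X \right)} = 17 \cdot 2 X = 34 X$)
$n{\left(w{\left(-7,2 \right)} \right)} + 1901 = 34 \cdot \frac{1}{4} + 1901 = \frac{17}{2} + 1901 = \frac{3819}{2}$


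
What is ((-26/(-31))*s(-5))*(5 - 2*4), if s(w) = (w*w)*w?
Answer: 9750/31 ≈ 314.52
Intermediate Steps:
s(w) = w³ (s(w) = w²*w = w³)
((-26/(-31))*s(-5))*(5 - 2*4) = (-26/(-31)*(-5)³)*(5 - 2*4) = (-26*(-1/31)*(-125))*(5 - 8) = ((26/31)*(-125))*(-3) = -3250/31*(-3) = 9750/31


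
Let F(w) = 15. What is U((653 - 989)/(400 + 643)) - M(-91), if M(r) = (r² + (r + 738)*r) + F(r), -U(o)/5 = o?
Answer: 7536809/149 ≈ 50583.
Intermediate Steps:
U(o) = -5*o
M(r) = 15 + r² + r*(738 + r) (M(r) = (r² + (r + 738)*r) + 15 = (r² + (738 + r)*r) + 15 = (r² + r*(738 + r)) + 15 = 15 + r² + r*(738 + r))
U((653 - 989)/(400 + 643)) - M(-91) = -5*(653 - 989)/(400 + 643) - (15 + 2*(-91)² + 738*(-91)) = -(-1680)/1043 - (15 + 2*8281 - 67158) = -(-1680)/1043 - (15 + 16562 - 67158) = -5*(-48/149) - 1*(-50581) = 240/149 + 50581 = 7536809/149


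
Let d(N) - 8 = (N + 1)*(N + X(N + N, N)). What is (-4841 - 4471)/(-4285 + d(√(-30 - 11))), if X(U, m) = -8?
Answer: 5754816/2673755 - 9312*I*√41/2673755 ≈ 2.1523 - 0.0223*I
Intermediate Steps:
d(N) = 8 + (1 + N)*(-8 + N) (d(N) = 8 + (N + 1)*(N - 8) = 8 + (1 + N)*(-8 + N))
(-4841 - 4471)/(-4285 + d(√(-30 - 11))) = (-4841 - 4471)/(-4285 + √(-30 - 11)*(-7 + √(-30 - 11))) = -9312/(-4285 + √(-41)*(-7 + √(-41))) = -9312/(-4285 + (I*√41)*(-7 + I*√41)) = -9312/(-4285 + I*√41*(-7 + I*√41))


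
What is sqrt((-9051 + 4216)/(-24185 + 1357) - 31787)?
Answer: I*sqrt(4141163567307)/11414 ≈ 178.29*I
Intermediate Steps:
sqrt((-9051 + 4216)/(-24185 + 1357) - 31787) = sqrt(-4835/(-22828) - 31787) = sqrt(-4835*(-1/22828) - 31787) = sqrt(4835/22828 - 31787) = sqrt(-725628801/22828) = I*sqrt(4141163567307)/11414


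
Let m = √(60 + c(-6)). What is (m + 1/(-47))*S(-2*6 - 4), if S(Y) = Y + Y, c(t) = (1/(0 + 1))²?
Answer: 32/47 - 32*√61 ≈ -249.25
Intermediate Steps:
c(t) = 1 (c(t) = (1/1)² = 1² = 1)
S(Y) = 2*Y
m = √61 (m = √(60 + 1) = √61 ≈ 7.8102)
(m + 1/(-47))*S(-2*6 - 4) = (√61 + 1/(-47))*(2*(-2*6 - 4)) = (√61 - 1/47)*(2*(-12 - 4)) = (-1/47 + √61)*(2*(-16)) = (-1/47 + √61)*(-32) = 32/47 - 32*√61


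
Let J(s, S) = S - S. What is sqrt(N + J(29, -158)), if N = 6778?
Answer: sqrt(6778) ≈ 82.329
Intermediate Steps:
J(s, S) = 0
sqrt(N + J(29, -158)) = sqrt(6778 + 0) = sqrt(6778)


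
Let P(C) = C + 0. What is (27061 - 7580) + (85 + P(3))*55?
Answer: 24321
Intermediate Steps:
P(C) = C
(27061 - 7580) + (85 + P(3))*55 = (27061 - 7580) + (85 + 3)*55 = 19481 + 88*55 = 19481 + 4840 = 24321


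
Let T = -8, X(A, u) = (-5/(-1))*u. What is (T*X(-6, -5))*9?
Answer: 1800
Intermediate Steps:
X(A, u) = 5*u (X(A, u) = (-5*(-1))*u = 5*u)
(T*X(-6, -5))*9 = -40*(-5)*9 = -8*(-25)*9 = 200*9 = 1800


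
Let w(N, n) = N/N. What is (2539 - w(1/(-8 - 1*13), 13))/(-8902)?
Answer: -1269/4451 ≈ -0.28510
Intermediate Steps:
w(N, n) = 1
(2539 - w(1/(-8 - 1*13), 13))/(-8902) = (2539 - 1*1)/(-8902) = (2539 - 1)*(-1/8902) = 2538*(-1/8902) = -1269/4451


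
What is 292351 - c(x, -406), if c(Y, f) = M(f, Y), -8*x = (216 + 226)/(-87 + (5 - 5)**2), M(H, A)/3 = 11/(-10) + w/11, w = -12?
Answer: 32159333/110 ≈ 2.9236e+5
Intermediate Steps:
M(H, A) = -723/110 (M(H, A) = 3*(11/(-10) - 12/11) = 3*(11*(-1/10) - 12*1/11) = 3*(-11/10 - 12/11) = 3*(-241/110) = -723/110)
x = 221/348 (x = -(216 + 226)/(8*(-87 + (5 - 5)**2)) = -221/(4*(-87 + 0**2)) = -221/(4*(-87 + 0)) = -221/(4*(-87)) = -221*(-1)/(4*87) = -1/8*(-442/87) = 221/348 ≈ 0.63506)
c(Y, f) = -723/110
292351 - c(x, -406) = 292351 - 1*(-723/110) = 292351 + 723/110 = 32159333/110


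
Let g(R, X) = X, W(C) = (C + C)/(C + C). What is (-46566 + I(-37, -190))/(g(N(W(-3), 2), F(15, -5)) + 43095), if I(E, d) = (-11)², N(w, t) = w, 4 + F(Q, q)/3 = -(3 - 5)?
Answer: -46445/43089 ≈ -1.0779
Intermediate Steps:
F(Q, q) = -6 (F(Q, q) = -12 + 3*(-(3 - 5)) = -12 + 3*(-1*(-2)) = -12 + 3*2 = -12 + 6 = -6)
W(C) = 1 (W(C) = (2*C)/((2*C)) = (2*C)*(1/(2*C)) = 1)
I(E, d) = 121
(-46566 + I(-37, -190))/(g(N(W(-3), 2), F(15, -5)) + 43095) = (-46566 + 121)/(-6 + 43095) = -46445/43089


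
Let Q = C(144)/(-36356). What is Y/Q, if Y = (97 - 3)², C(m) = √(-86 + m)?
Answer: -160620808*√58/29 ≈ -4.2181e+7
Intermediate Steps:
Q = -√58/36356 (Q = √(-86 + 144)/(-36356) = √58*(-1/36356) = -√58/36356 ≈ -0.00020948)
Y = 8836 (Y = 94² = 8836)
Y/Q = 8836/((-√58/36356)) = 8836*(-18178*√58/29) = -160620808*√58/29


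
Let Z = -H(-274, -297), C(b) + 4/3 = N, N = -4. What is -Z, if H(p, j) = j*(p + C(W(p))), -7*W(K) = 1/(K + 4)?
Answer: 82962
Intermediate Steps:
W(K) = -1/(7*(4 + K)) (W(K) = -1/(7*(K + 4)) = -1/(7*(4 + K)))
C(b) = -16/3 (C(b) = -4/3 - 4 = -16/3)
H(p, j) = j*(-16/3 + p) (H(p, j) = j*(p - 16/3) = j*(-16/3 + p))
Z = -82962 (Z = -(-297)*(-16 + 3*(-274))/3 = -(-297)*(-16 - 822)/3 = -(-297)*(-838)/3 = -1*82962 = -82962)
-Z = -1*(-82962) = 82962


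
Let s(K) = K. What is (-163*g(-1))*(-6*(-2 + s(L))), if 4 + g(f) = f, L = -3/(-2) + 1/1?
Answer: -2445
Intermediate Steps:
L = 5/2 (L = -3*(-½) + 1*1 = 3/2 + 1 = 5/2 ≈ 2.5000)
g(f) = -4 + f
(-163*g(-1))*(-6*(-2 + s(L))) = (-163*(-4 - 1))*(-6*(-2 + 5/2)) = (-163*(-5))*(-6*½) = 815*(-3) = -2445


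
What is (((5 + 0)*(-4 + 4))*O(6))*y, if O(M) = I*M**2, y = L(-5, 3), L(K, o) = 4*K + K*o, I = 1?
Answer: 0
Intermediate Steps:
y = -35 (y = -5*(4 + 3) = -5*7 = -35)
O(M) = M**2 (O(M) = 1*M**2 = M**2)
(((5 + 0)*(-4 + 4))*O(6))*y = (((5 + 0)*(-4 + 4))*6**2)*(-35) = ((5*0)*36)*(-35) = (0*36)*(-35) = 0*(-35) = 0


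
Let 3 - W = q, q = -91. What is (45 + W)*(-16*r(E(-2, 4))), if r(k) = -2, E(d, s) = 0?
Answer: 4448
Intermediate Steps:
W = 94 (W = 3 - 1*(-91) = 3 + 91 = 94)
(45 + W)*(-16*r(E(-2, 4))) = (45 + 94)*(-16*(-2)) = 139*32 = 4448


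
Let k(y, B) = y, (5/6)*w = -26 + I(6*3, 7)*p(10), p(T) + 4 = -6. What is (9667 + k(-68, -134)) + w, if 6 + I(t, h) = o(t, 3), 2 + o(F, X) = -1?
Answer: 48379/5 ≈ 9675.8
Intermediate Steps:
o(F, X) = -3 (o(F, X) = -2 - 1 = -3)
I(t, h) = -9 (I(t, h) = -6 - 3 = -9)
p(T) = -10 (p(T) = -4 - 6 = -10)
w = 384/5 (w = 6*(-26 - 9*(-10))/5 = 6*(-26 + 90)/5 = (6/5)*64 = 384/5 ≈ 76.800)
(9667 + k(-68, -134)) + w = (9667 - 68) + 384/5 = 9599 + 384/5 = 48379/5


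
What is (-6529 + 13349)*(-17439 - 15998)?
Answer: -228040340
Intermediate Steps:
(-6529 + 13349)*(-17439 - 15998) = 6820*(-33437) = -228040340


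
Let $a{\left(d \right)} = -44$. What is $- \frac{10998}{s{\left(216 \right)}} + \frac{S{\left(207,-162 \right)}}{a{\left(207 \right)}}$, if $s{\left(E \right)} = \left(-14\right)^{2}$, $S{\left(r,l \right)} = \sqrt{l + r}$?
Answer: $- \frac{5499}{98} - \frac{3 \sqrt{5}}{44} \approx -56.265$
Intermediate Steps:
$s{\left(E \right)} = 196$
$- \frac{10998}{s{\left(216 \right)}} + \frac{S{\left(207,-162 \right)}}{a{\left(207 \right)}} = - \frac{10998}{196} + \frac{\sqrt{-162 + 207}}{-44} = \left(-10998\right) \frac{1}{196} + \sqrt{45} \left(- \frac{1}{44}\right) = - \frac{5499}{98} + 3 \sqrt{5} \left(- \frac{1}{44}\right) = - \frac{5499}{98} - \frac{3 \sqrt{5}}{44}$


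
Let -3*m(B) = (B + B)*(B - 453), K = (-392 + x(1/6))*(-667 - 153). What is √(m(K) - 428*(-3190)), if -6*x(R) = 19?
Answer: 2*I*√1415487484185/9 ≈ 2.6439e+5*I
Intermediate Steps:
x(R) = -19/6 (x(R) = -⅙*19 = -19/6)
K = 972110/3 (K = (-392 - 19/6)*(-667 - 153) = -2371/6*(-820) = 972110/3 ≈ 3.2404e+5)
m(B) = -2*B*(-453 + B)/3 (m(B) = -(B + B)*(B - 453)/3 = -2*B*(-453 + B)/3)
√(m(K) - 428*(-3190)) = √((⅔)*(972110/3)*(453 - 1*972110/3) - 428*(-3190)) = √((⅔)*(972110/3)*(453 - 972110/3) + 1365320) = √((⅔)*(972110/3)*(-970751/3) + 1365320) = √(-1887353509220/27 + 1365320) = √(-1887316645580/27) = 2*I*√1415487484185/9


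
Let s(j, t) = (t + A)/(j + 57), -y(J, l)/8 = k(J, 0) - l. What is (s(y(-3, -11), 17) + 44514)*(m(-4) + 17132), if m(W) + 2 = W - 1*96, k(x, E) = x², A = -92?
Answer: 78082839510/103 ≈ 7.5809e+8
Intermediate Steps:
m(W) = -98 + W (m(W) = -2 + (W - 1*96) = -2 + (W - 96) = -2 + (-96 + W) = -98 + W)
y(J, l) = -8*J² + 8*l (y(J, l) = -8*(J² - l) = -8*J² + 8*l)
s(j, t) = (-92 + t)/(57 + j) (s(j, t) = (t - 92)/(j + 57) = (-92 + t)/(57 + j))
(s(y(-3, -11), 17) + 44514)*(m(-4) + 17132) = ((-92 + 17)/(57 + (-8*(-3)² + 8*(-11))) + 44514)*((-98 - 4) + 17132) = (-75/(57 + (-8*9 - 88)) + 44514)*(-102 + 17132) = (-75/(57 + (-72 - 88)) + 44514)*17030 = (-75/(57 - 160) + 44514)*17030 = (-75/(-103) + 44514)*17030 = (-1/103*(-75) + 44514)*17030 = (75/103 + 44514)*17030 = (4585017/103)*17030 = 78082839510/103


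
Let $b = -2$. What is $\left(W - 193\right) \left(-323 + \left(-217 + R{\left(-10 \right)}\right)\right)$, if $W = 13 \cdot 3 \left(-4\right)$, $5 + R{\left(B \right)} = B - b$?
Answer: $192997$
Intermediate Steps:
$R{\left(B \right)} = -3 + B$ ($R{\left(B \right)} = -5 + \left(B - -2\right) = -5 + \left(B + 2\right) = -5 + \left(2 + B\right) = -3 + B$)
$W = -156$ ($W = 13 \left(-12\right) = -156$)
$\left(W - 193\right) \left(-323 + \left(-217 + R{\left(-10 \right)}\right)\right) = \left(-156 - 193\right) \left(-323 - 230\right) = - 349 \left(-323 - 230\right) = \left(-349\right) \left(-553\right) = 192997$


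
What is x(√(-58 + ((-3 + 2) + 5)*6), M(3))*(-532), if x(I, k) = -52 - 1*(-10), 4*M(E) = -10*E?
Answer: 22344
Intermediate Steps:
M(E) = -5*E/2 (M(E) = (-10*E)/4 = -5*E/2)
x(I, k) = -42 (x(I, k) = -52 + 10 = -42)
x(√(-58 + ((-3 + 2) + 5)*6), M(3))*(-532) = -42*(-532) = 22344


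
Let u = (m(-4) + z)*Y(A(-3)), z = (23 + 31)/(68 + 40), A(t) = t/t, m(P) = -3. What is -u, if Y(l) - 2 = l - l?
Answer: 5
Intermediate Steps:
A(t) = 1
z = ½ (z = 54/108 = 54*(1/108) = ½ ≈ 0.50000)
Y(l) = 2 (Y(l) = 2 + (l - l) = 2 + 0 = 2)
u = -5 (u = (-3 + ½)*2 = -5/2*2 = -5)
-u = -1*(-5) = 5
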